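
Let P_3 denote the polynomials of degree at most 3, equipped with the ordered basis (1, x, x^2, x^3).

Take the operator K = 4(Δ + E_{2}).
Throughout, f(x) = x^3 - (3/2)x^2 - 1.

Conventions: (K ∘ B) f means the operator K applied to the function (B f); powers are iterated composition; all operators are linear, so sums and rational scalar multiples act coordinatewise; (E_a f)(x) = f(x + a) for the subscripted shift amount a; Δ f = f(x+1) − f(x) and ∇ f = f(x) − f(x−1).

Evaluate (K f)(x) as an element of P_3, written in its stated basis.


g(x) = 4x^3 + 30x^2 + 24x + 2

Δ f = 3x^2 - 1/2
E_{2} f = x^3 + (9/2)x^2 + 6x + 1
(Δ + E_{2}) f = x^3 + (15/2)x^2 + 6x + 1/2
(4(Δ + E_{2})) f = 4x^3 + 30x^2 + 24x + 2


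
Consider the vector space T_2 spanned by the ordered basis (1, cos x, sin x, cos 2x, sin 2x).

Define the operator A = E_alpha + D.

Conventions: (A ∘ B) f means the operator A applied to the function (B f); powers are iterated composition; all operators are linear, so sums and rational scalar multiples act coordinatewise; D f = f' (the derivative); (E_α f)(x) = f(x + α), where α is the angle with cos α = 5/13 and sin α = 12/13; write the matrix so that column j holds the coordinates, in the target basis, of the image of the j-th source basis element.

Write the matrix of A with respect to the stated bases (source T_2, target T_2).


the matrix is [[1, 0, 0, 0, 0]; [0, 5/13, 25/13, 0, 0]; [0, -25/13, 5/13, 0, 0]; [0, 0, 0, -119/169, 458/169]; [0, 0, 0, -458/169, -119/169]] (rows listed top to bottom)

image of 1: 1
image of cos x: (5/13)cos x - (25/13)sin x
image of sin x: (25/13)cos x + (5/13)sin x
image of cos 2x: -(119/169)cos 2x - (458/169)sin 2x
image of sin 2x: (458/169)cos 2x - (119/169)sin 2x
each image's coordinates form column j of the matrix


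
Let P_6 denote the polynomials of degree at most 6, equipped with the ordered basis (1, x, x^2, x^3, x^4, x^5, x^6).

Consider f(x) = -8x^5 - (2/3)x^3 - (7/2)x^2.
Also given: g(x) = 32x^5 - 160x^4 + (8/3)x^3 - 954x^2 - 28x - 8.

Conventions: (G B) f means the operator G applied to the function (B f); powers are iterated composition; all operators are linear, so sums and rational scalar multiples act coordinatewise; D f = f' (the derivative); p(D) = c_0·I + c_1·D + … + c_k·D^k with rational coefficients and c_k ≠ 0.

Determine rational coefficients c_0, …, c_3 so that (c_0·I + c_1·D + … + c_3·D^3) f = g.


c_0 = -4, c_1 = 4, c_2 = 0, c_3 = 2

D^0 f = -8x^5 - (2/3)x^3 - (7/2)x^2
D^1 f = -40x^4 - 2x^2 - 7x
D^2 f = -160x^3 - 4x - 7
D^3 f = -480x^2 - 4
matching coefficients of g against c_0 f + c_1 Df + … from the top degree down determines the c_i
solution: c_0 = -4, c_1 = 4, c_2 = 0, c_3 = 2


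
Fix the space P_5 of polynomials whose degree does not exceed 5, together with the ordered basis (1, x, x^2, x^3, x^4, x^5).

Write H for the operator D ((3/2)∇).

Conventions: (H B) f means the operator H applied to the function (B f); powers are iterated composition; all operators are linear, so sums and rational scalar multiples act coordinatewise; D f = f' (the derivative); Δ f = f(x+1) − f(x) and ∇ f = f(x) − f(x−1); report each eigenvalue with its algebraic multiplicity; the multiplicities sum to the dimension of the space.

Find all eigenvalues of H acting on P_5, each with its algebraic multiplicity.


λ = 0 (multiplicity 6)

image of 1: 0
image of x: 0
image of x^2: 3
image of x^3: 9x - 9/2
image of x^4: 18x^2 - 18x + 6
image of x^5: 30x^3 - 45x^2 + 30x - 15/2
the matrix is upper triangular; its diagonal is (0, 0, 0, 0, 0, 0)
for a triangular matrix the eigenvalues are the diagonal entries, with algebraic multiplicity their repetition count


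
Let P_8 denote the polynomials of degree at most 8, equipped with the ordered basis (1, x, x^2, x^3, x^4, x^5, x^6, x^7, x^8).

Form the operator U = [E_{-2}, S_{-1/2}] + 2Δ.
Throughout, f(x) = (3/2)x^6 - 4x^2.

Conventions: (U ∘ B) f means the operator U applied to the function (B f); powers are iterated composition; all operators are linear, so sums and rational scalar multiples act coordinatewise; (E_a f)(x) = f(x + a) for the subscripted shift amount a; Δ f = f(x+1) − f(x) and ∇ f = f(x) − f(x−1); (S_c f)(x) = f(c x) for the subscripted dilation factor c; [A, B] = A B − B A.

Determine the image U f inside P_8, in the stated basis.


g(x) = (549/32)x^5 + (1305/32)x^4 + (105/4)x^3 - (315/8)x^2 - (269/2)x - 175/2

S_{-1/2} f = (3/128)x^6 - x^2
E_{-2} S_{-1/2} f = (3/128)x^6 - (9/32)x^5 + (45/32)x^4 - (15/4)x^3 + (37/8)x^2 - (1/2)x - 5/2
E_{-2} f = (3/2)x^6 - 18x^5 + 90x^4 - 240x^3 + 356x^2 - 272x + 80
S_{-1/2} E_{-2} f = (3/128)x^6 + (9/16)x^5 + (45/8)x^4 + 30x^3 + 89x^2 + 136x + 80
[E_{-2}, S_{-1/2}] f = -(27/32)x^5 - (135/32)x^4 - (135/4)x^3 - (675/8)x^2 - (273/2)x - 165/2
Δ f = 9x^5 + (45/2)x^4 + 30x^3 + (45/2)x^2 + x - 5/2
(2Δ) f = 18x^5 + 45x^4 + 60x^3 + 45x^2 + 2x - 5
([E_{-2}, S_{-1/2}] + 2Δ) f = (549/32)x^5 + (1305/32)x^4 + (105/4)x^3 - (315/8)x^2 - (269/2)x - 175/2


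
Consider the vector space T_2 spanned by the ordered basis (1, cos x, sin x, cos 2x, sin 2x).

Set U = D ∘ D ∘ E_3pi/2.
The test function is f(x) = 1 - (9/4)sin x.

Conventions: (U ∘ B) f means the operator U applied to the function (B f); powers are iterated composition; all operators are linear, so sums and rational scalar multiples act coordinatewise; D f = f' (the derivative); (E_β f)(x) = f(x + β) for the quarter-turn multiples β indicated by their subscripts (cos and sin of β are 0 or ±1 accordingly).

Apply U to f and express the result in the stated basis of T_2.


the image equals g(x) = -(9/4)cos x

E_3pi/2 f = 1 + (9/4)cos x
D E_3pi/2 f = -(9/4)sin x
D D E_3pi/2 f = -(9/4)cos x


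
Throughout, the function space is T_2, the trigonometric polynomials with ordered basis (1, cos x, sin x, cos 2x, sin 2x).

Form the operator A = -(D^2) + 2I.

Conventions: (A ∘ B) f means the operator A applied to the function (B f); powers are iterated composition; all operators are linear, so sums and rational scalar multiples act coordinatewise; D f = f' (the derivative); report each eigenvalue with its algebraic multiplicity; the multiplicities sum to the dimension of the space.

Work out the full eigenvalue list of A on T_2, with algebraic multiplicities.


λ = 2 (multiplicity 1), λ = 3 (multiplicity 2), λ = 6 (multiplicity 2)

image of 1: 2
image of cos x: 3cos x
image of sin x: 3sin x
image of cos 2x: 6cos 2x
image of sin 2x: 6sin 2x
the matrix is diagonal; its diagonal is (2, 3, 3, 6, 6)
for a triangular matrix the eigenvalues are the diagonal entries, with algebraic multiplicity their repetition count


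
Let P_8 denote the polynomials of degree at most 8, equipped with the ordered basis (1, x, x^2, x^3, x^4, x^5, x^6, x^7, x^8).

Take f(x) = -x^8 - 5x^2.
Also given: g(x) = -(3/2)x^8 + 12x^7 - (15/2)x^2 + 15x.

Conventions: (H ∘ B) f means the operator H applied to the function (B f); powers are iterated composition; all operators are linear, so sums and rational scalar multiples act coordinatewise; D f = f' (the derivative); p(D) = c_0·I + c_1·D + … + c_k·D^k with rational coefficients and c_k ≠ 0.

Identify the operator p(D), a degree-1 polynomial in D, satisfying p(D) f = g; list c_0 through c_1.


p(D) = (3/2)·I − (3/2)·D, i.e. c_0 = 3/2, c_1 = -3/2

D^0 f = -x^8 - 5x^2
D^1 f = -8x^7 - 10x
matching coefficients of g against c_0 f + c_1 Df + … from the top degree down determines the c_i
solution: c_0 = 3/2, c_1 = -3/2


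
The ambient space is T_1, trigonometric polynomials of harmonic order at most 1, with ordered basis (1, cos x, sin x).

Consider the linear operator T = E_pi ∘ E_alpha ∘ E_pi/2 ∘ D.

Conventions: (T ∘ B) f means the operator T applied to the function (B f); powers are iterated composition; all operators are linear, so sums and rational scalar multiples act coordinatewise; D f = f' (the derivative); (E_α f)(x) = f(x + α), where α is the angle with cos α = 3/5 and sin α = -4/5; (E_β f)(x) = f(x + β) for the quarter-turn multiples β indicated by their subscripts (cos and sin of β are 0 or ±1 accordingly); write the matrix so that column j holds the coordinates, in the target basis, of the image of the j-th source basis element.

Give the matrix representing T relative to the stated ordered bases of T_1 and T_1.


the matrix is [[0, 0, 0]; [0, 3/5, -4/5]; [0, 4/5, 3/5]] (rows listed top to bottom)

image of 1: 0
image of cos x: (3/5)cos x + (4/5)sin x
image of sin x: -(4/5)cos x + (3/5)sin x
each image's coordinates form column j of the matrix


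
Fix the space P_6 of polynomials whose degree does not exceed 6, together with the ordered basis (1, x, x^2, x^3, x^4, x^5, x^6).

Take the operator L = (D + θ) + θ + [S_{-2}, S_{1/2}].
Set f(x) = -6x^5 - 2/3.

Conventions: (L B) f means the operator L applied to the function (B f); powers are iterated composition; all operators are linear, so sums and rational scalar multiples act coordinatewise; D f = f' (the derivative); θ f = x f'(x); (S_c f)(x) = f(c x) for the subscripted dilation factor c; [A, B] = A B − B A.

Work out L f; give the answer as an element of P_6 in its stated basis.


D f = -30x^4
θ f = -30x^5
(D + θ) f = -30x^5 - 30x^4
θ f = -30x^5
S_{1/2} f = -(3/16)x^5 - 2/3
S_{-2} S_{1/2} f = 6x^5 - 2/3
S_{-2} f = 192x^5 - 2/3
S_{1/2} S_{-2} f = 6x^5 - 2/3
[S_{-2}, S_{1/2}] f = 0
((D + θ) + θ + [S_{-2}, S_{1/2}]) f = -60x^5 - 30x^4

g(x) = -60x^5 - 30x^4


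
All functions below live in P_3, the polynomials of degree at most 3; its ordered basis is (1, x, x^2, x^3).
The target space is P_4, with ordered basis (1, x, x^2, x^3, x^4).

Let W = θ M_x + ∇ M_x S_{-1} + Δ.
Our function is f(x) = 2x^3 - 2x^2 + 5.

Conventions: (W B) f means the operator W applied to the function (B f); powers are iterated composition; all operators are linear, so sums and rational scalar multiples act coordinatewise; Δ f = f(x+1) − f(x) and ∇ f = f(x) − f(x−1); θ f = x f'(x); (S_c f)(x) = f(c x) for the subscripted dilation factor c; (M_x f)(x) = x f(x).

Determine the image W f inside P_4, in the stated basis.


the image equals g(x) = 8x^4 - 14x^3 + 12x^2 + 5x + 5

M_x f = 2x^4 - 2x^3 + 5x
θ M_x f = 8x^4 - 6x^3 + 5x
S_{-1} f = -2x^3 - 2x^2 + 5
M_x S_{-1} f = -2x^4 - 2x^3 + 5x
∇ M_x S_{-1} f = -8x^3 + 6x^2 - 2x + 5
Δ f = 6x^2 + 2x
(θ M_x + ∇ M_x S_{-1} + Δ) f = 8x^4 - 14x^3 + 12x^2 + 5x + 5


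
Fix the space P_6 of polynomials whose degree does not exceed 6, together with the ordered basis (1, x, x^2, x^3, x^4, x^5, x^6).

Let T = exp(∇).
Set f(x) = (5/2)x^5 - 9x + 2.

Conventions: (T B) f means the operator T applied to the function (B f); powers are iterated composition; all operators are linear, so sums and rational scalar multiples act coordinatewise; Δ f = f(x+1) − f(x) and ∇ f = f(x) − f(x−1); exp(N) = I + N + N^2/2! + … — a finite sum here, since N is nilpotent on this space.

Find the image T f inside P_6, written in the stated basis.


the image equals g(x) = (5/2)x^5 + (25/2)x^4 - 25x^2 + (7/2)x - 2

order-1 term: (25/2)x^4 - 25x^3 + 25x^2 - (25/2)x - 13/2
order-2 term: 25x^3 - 75x^2 + (175/2)x - 75/2
order-3 term: 25x^2 - 75x + 125/2
order-4 term: (25/2)x - 25
order-5 term: 5/2
the series for exp(∇) f terminates at order 5
exp(∇) f = (5/2)x^5 + (25/2)x^4 - 25x^2 + (7/2)x - 2


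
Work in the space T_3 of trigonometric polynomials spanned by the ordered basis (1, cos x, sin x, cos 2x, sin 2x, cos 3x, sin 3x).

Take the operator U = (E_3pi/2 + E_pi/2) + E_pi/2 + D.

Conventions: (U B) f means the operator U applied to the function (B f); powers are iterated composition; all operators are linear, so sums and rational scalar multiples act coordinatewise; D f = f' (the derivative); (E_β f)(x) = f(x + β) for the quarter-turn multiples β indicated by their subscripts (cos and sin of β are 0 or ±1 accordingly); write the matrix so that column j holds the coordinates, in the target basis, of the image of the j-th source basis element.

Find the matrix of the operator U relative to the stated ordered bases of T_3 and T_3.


the matrix is [[3, 0, 0, 0, 0, 0, 0]; [0, 0, 2, 0, 0, 0, 0]; [0, -2, 0, 0, 0, 0, 0]; [0, 0, 0, -3, 2, 0, 0]; [0, 0, 0, -2, -3, 0, 0]; [0, 0, 0, 0, 0, 0, 2]; [0, 0, 0, 0, 0, -2, 0]] (rows listed top to bottom)

image of 1: 3
image of cos x: -2sin x
image of sin x: 2cos x
image of cos 2x: -3cos 2x - 2sin 2x
image of sin 2x: 2cos 2x - 3sin 2x
image of cos 3x: -2sin 3x
image of sin 3x: 2cos 3x
each image's coordinates form column j of the matrix


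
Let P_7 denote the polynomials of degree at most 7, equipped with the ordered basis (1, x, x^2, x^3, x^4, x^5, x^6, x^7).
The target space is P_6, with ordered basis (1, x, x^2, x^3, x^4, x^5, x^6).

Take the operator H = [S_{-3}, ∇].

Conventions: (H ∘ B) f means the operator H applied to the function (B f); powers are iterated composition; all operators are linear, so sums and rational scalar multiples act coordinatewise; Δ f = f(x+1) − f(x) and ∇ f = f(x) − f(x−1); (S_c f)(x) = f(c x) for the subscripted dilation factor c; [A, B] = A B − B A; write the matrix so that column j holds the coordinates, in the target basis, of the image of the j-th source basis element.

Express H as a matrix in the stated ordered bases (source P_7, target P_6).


image of 1: 0
image of x: 4
image of x^2: -24x + 8
image of x^3: 108x^2 - 72x + 28
image of x^4: -432x^3 + 432x^2 - 336x + 80
image of x^5: 1620x^4 - 2160x^3 + 2520x^2 - 1200x + 244
image of x^6: -5832x^5 + 9720x^4 - 15120x^3 + 10800x^2 - 4392x + 728
image of x^7: 20412x^6 - 40824x^5 + 79380x^4 - 75600x^3 + 46116x^2 - 15288x + 2188
each image's coordinates form column j of the matrix

the matrix is [[0, 4, 8, 28, 80, 244, 728, 2188]; [0, 0, -24, -72, -336, -1200, -4392, -15288]; [0, 0, 0, 108, 432, 2520, 10800, 46116]; [0, 0, 0, 0, -432, -2160, -15120, -75600]; [0, 0, 0, 0, 0, 1620, 9720, 79380]; [0, 0, 0, 0, 0, 0, -5832, -40824]; [0, 0, 0, 0, 0, 0, 0, 20412]] (rows listed top to bottom)


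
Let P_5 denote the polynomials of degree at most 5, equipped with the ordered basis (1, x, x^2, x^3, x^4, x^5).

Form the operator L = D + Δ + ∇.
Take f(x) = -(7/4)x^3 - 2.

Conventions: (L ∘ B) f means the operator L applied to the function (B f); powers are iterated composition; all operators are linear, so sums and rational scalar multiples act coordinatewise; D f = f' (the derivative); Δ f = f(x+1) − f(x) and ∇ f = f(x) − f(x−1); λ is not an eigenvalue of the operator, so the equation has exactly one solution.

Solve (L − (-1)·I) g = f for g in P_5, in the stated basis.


the image equals g(x) = -(7/4)x^3 + (63/4)x^2 - (189/2)x + 285

write g with unknown coordinates in the stated basis and equate coefficients in (L − (-1)·I) g = f
solving from the highest basis element down gives g = -(7/4)x^3 + (63/4)x^2 - (189/2)x + 285
check: L g = -(63/4)x^2 + (189/2)x - 287
so L g − (-1)·g = -(7/4)x^3 - 2 = f ✓


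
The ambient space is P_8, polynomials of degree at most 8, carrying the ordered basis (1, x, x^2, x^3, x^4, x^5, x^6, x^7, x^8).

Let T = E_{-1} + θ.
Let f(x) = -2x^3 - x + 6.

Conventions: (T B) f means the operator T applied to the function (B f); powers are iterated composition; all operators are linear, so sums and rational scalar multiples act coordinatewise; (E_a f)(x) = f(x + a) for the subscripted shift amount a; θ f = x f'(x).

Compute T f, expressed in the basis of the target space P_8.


E_{-1} f = -2x^3 + 6x^2 - 7x + 9
θ f = -6x^3 - x
(E_{-1} + θ) f = -8x^3 + 6x^2 - 8x + 9

the image equals g(x) = -8x^3 + 6x^2 - 8x + 9


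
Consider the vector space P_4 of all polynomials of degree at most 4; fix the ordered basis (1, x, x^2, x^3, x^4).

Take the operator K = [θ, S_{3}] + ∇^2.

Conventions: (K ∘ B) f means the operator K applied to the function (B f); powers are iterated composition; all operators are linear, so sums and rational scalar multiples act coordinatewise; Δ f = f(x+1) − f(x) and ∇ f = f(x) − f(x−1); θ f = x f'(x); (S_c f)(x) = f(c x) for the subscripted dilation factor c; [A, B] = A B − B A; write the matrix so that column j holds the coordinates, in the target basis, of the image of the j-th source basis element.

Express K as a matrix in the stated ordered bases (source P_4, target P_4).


the matrix is [[0, 0, 2, -6, 14]; [0, 0, 0, 6, -24]; [0, 0, 0, 0, 12]; [0, 0, 0, 0, 0]; [0, 0, 0, 0, 0]] (rows listed top to bottom)

image of 1: 0
image of x: 0
image of x^2: 2
image of x^3: 6x - 6
image of x^4: 12x^2 - 24x + 14
each image's coordinates form column j of the matrix


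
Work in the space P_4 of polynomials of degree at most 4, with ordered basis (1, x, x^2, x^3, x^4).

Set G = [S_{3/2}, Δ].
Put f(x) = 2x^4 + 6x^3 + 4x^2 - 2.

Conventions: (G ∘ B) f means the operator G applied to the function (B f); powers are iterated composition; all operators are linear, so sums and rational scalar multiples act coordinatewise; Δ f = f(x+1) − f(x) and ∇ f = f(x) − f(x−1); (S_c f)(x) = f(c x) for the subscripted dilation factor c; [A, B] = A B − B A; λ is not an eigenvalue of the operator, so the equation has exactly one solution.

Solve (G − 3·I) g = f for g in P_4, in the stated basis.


write g with unknown coordinates in the stated basis and equate coefficients in (G − 3·I) g = f
solving from the highest basis element down gives g = -(2/3)x^4 - (1/2)x^3 + (143/48)x^2 + (251/96)x + 83/288
check: G g = (9/2)x^3 + (207/16)x^2 + (251/32)x - 109/96
so G g − 3·g = 2x^4 + 6x^3 + 4x^2 - 2 = f ✓

g(x) = -(2/3)x^4 - (1/2)x^3 + (143/48)x^2 + (251/96)x + 83/288


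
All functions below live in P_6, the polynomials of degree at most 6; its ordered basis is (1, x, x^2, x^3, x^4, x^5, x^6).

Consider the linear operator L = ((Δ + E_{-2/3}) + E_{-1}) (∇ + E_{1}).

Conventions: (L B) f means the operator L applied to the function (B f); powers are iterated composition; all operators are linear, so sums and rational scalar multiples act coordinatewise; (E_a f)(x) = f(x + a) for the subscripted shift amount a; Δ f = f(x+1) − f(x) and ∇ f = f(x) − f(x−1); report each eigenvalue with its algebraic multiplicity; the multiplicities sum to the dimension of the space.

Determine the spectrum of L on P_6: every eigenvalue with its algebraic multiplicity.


image of 1: 2
image of x: 2x + 10/3
image of x^2: 2x^2 + (20/3)x - 2/9
image of x^3: 2x^3 + 10x^2 - (2/3)x + 496/27
image of x^4: 2x^4 + (40/3)x^3 - (4/3)x^2 + (1984/27)x - 446/81
image of x^5: 2x^5 + (50/3)x^4 - (20/9)x^3 + (4960/27)x^2 - (2230/81)x + 18160/243
image of x^6: 2x^6 + 20x^5 - (10/3)x^4 + (9920/27)x^3 - (2230/27)x^2 + (36320/81)x - 14102/729
the matrix is upper triangular; its diagonal is (2, 2, 2, 2, 2, 2, 2)
for a triangular matrix the eigenvalues are the diagonal entries, with algebraic multiplicity their repetition count

λ = 2 (multiplicity 7)


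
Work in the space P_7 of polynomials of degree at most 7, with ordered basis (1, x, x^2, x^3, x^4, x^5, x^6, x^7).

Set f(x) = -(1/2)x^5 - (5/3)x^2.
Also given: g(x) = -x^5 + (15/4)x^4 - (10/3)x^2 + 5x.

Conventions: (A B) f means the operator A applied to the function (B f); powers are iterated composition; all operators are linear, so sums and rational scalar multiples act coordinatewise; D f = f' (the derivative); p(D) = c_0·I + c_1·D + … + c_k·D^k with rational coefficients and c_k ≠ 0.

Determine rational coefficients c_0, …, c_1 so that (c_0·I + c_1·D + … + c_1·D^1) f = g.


c_0 = 2, c_1 = -3/2

D^0 f = -(1/2)x^5 - (5/3)x^2
D^1 f = -(5/2)x^4 - (10/3)x
matching coefficients of g against c_0 f + c_1 Df + … from the top degree down determines the c_i
solution: c_0 = 2, c_1 = -3/2


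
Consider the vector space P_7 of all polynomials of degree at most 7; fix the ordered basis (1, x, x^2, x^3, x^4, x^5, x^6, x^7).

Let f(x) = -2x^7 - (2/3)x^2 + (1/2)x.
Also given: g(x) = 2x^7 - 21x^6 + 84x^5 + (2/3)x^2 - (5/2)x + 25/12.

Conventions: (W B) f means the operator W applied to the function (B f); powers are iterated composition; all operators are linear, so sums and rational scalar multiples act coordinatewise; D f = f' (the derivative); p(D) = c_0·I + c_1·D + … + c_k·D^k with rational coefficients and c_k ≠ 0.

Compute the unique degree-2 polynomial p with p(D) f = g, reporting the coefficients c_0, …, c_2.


D^0 f = -2x^7 - (2/3)x^2 + (1/2)x
D^1 f = -14x^6 - (4/3)x + 1/2
D^2 f = -84x^5 - 4/3
matching coefficients of g against c_0 f + c_1 Df + … from the top degree down determines the c_i
solution: c_0 = -1, c_1 = 3/2, c_2 = -1

c_0 = -1, c_1 = 3/2, c_2 = -1


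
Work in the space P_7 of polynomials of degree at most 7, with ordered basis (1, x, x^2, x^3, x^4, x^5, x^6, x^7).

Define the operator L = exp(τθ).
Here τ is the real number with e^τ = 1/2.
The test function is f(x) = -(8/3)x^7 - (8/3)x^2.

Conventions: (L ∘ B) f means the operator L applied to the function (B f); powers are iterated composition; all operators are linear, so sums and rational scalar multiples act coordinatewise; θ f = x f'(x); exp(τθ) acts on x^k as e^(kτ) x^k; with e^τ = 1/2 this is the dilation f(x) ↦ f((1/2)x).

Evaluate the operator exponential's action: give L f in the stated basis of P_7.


exp(τθ) x^k = e^(kτ) x^k; with e^τ = 1/2 this sends x^k to (1/2)^k x^k
x^2 ↦ 1/4 x^2
x^7 ↦ 1/128 x^7
applying this coordinatewise to f: exp(τθ) f = -(1/48)x^7 - (2/3)x^2

the image equals g(x) = -(1/48)x^7 - (2/3)x^2


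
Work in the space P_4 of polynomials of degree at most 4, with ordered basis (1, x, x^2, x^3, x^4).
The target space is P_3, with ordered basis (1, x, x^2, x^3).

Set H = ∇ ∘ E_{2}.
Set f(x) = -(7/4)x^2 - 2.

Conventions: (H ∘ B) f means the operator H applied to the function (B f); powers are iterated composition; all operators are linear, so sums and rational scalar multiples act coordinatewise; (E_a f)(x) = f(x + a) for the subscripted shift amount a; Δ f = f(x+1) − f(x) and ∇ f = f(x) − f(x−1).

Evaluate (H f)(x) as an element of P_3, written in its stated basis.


the result is g(x) = -(7/2)x - 21/4

E_{2} f = -(7/4)x^2 - 7x - 9
∇ E_{2} f = -(7/2)x - 21/4


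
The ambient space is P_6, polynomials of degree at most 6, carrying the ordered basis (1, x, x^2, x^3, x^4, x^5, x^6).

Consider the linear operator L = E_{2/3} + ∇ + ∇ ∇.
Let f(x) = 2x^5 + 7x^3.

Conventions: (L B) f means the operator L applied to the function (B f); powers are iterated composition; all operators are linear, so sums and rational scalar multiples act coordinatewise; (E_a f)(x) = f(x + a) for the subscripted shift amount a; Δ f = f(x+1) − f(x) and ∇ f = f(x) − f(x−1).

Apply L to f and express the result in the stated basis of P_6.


g(x) = 2x^5 + (50/3)x^4 + (323/9)x^3 - (1595/27)x^2 + (13147/81)x - 22031/243

E_{2/3} f = 2x^5 + (20/3)x^4 + (143/9)x^3 + (538/27)x^2 + (916/81)x + 568/243
∇ f = 10x^4 - 20x^3 + 41x^2 - 31x + 9
∇ f = 10x^4 - 20x^3 + 41x^2 - 31x + 9
∇ ∇ f = 40x^3 - 120x^2 + 182x - 102
(E_{2/3} + ∇ + ∇ ∇) f = 2x^5 + (50/3)x^4 + (323/9)x^3 - (1595/27)x^2 + (13147/81)x - 22031/243


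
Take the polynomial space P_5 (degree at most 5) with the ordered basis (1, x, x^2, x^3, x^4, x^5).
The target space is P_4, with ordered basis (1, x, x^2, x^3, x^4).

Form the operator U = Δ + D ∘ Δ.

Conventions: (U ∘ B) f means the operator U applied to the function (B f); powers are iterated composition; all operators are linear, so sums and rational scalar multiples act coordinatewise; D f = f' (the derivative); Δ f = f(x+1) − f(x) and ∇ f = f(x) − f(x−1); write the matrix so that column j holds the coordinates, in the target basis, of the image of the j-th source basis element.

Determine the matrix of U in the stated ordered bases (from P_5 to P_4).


the matrix is [[0, 1, 3, 4, 5, 6]; [0, 0, 2, 9, 16, 25]; [0, 0, 0, 3, 18, 40]; [0, 0, 0, 0, 4, 30]; [0, 0, 0, 0, 0, 5]] (rows listed top to bottom)

image of 1: 0
image of x: 1
image of x^2: 2x + 3
image of x^3: 3x^2 + 9x + 4
image of x^4: 4x^3 + 18x^2 + 16x + 5
image of x^5: 5x^4 + 30x^3 + 40x^2 + 25x + 6
each image's coordinates form column j of the matrix


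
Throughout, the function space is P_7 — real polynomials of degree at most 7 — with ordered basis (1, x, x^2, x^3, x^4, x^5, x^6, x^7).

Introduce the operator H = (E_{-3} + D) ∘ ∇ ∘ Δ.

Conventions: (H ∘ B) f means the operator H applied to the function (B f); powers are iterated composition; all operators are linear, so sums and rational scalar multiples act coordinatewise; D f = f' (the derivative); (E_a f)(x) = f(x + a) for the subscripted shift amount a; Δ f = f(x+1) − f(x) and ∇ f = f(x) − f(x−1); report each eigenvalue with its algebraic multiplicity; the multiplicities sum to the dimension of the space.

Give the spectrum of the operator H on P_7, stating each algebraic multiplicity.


image of 1: 0
image of x: 0
image of x^2: 2
image of x^3: 6x - 12
image of x^4: 12x^2 - 48x + 110
image of x^5: 20x^3 - 120x^2 + 550x - 560
image of x^6: 30x^4 - 240x^3 + 1650x^2 - 3360x + 2702
image of x^7: 42x^5 - 420x^4 + 3850x^3 - 11760x^2 + 18914x - 12124
the matrix is upper triangular; its diagonal is (0, 0, 0, 0, 0, 0, 0, 0)
for a triangular matrix the eigenvalues are the diagonal entries, with algebraic multiplicity their repetition count

λ = 0 (multiplicity 8)


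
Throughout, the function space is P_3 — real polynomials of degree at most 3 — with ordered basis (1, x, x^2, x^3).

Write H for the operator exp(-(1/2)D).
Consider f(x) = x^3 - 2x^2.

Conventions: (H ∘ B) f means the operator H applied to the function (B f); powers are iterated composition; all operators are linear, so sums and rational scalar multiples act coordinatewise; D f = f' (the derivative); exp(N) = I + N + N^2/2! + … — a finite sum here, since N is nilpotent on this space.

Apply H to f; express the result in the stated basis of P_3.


the result is g(x) = x^3 - (7/2)x^2 + (11/4)x - 5/8

order-1 term: -(3/2)x^2 + 2x
order-2 term: (3/4)x - 1/2
order-3 term: -1/8
the series for exp(-(1/2)D) f terminates at order 3
exp(-(1/2)D) f = x^3 - (7/2)x^2 + (11/4)x - 5/8


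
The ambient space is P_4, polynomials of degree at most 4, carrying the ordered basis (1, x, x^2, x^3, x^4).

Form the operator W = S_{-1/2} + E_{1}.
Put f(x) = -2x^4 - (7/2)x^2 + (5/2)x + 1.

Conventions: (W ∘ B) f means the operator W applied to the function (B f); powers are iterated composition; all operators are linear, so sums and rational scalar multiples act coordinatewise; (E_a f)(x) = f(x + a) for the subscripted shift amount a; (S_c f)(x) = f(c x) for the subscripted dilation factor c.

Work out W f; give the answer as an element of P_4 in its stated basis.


the image equals g(x) = -(17/8)x^4 - 8x^3 - (131/8)x^2 - (55/4)x - 1

S_{-1/2} f = -(1/8)x^4 - (7/8)x^2 - (5/4)x + 1
E_{1} f = -2x^4 - 8x^3 - (31/2)x^2 - (25/2)x - 2
(S_{-1/2} + E_{1}) f = -(17/8)x^4 - 8x^3 - (131/8)x^2 - (55/4)x - 1


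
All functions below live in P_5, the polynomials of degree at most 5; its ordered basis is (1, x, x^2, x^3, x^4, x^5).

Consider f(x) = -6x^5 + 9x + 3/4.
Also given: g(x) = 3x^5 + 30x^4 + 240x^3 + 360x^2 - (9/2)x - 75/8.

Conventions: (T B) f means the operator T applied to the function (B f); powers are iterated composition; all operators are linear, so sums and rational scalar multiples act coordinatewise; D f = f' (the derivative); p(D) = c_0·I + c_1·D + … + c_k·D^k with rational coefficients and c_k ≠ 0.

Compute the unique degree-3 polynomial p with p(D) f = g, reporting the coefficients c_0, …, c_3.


D^0 f = -6x^5 + 9x + 3/4
D^1 f = -30x^4 + 9
D^2 f = -120x^3
D^3 f = -360x^2
matching coefficients of g against c_0 f + c_1 Df + … from the top degree down determines the c_i
solution: c_0 = -1/2, c_1 = -1, c_2 = -2, c_3 = -1

p(D) = -(1/2)·I − D − 2·D^2 − D^3, i.e. c_0 = -1/2, c_1 = -1, c_2 = -2, c_3 = -1


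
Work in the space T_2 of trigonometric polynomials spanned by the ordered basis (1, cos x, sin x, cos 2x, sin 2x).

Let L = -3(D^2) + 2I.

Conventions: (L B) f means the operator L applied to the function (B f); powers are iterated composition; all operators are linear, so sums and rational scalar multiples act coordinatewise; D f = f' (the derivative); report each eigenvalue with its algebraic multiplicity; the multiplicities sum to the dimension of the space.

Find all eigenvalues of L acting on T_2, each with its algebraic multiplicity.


λ = 2 (multiplicity 1), λ = 5 (multiplicity 2), λ = 14 (multiplicity 2)

image of 1: 2
image of cos x: 5cos x
image of sin x: 5sin x
image of cos 2x: 14cos 2x
image of sin 2x: 14sin 2x
the matrix is diagonal; its diagonal is (2, 5, 5, 14, 14)
for a triangular matrix the eigenvalues are the diagonal entries, with algebraic multiplicity their repetition count


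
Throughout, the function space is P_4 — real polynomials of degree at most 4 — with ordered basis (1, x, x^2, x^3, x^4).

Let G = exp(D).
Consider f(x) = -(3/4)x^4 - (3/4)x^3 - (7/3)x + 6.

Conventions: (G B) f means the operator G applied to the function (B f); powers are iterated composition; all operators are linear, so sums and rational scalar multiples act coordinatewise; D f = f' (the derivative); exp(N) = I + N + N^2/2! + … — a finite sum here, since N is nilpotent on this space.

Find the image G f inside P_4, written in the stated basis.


order-1 term: -3x^3 - (9/4)x^2 - 7/3
order-2 term: -(9/2)x^2 - (9/4)x
order-3 term: -3x - 3/4
order-4 term: -3/4
the series for exp(D) f terminates at order 4
exp(D) f = -(3/4)x^4 - (15/4)x^3 - (27/4)x^2 - (91/12)x + 13/6

the result is g(x) = -(3/4)x^4 - (15/4)x^3 - (27/4)x^2 - (91/12)x + 13/6


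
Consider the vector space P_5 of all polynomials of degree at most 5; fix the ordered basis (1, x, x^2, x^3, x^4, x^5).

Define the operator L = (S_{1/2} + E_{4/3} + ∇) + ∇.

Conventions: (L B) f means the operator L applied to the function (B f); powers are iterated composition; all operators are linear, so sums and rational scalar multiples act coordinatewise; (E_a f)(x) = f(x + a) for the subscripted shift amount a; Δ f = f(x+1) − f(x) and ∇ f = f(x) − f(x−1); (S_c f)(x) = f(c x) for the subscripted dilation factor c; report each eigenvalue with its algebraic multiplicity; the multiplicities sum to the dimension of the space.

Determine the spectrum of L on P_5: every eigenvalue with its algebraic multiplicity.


image of 1: 2
image of x: (3/2)x + 10/3
image of x^2: (5/4)x^2 + (20/3)x - 2/9
image of x^3: (9/8)x^3 + 10x^2 - (2/3)x + 118/27
image of x^4: (17/16)x^4 + (40/3)x^3 - (4/3)x^2 + (472/27)x + 94/81
image of x^5: (33/32)x^5 + (50/3)x^4 - (20/9)x^3 + (1180/27)x^2 + (470/81)x + 1510/243
the matrix is upper triangular; its diagonal is (2, 3/2, 5/4, 9/8, 17/16, 33/32)
for a triangular matrix the eigenvalues are the diagonal entries, with algebraic multiplicity their repetition count

λ = 33/32 (multiplicity 1), λ = 17/16 (multiplicity 1), λ = 9/8 (multiplicity 1), λ = 5/4 (multiplicity 1), λ = 3/2 (multiplicity 1), λ = 2 (multiplicity 1)


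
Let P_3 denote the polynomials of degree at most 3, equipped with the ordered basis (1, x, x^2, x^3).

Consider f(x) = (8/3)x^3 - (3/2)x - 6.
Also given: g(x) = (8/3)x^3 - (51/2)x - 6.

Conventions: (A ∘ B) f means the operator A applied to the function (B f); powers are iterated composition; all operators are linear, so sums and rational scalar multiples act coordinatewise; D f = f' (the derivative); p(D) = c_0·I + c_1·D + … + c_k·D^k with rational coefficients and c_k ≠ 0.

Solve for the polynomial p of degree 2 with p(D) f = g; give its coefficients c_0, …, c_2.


c_0 = 1, c_1 = 0, c_2 = -3/2

D^0 f = (8/3)x^3 - (3/2)x - 6
D^1 f = 8x^2 - 3/2
D^2 f = 16x
matching coefficients of g against c_0 f + c_1 Df + … from the top degree down determines the c_i
solution: c_0 = 1, c_1 = 0, c_2 = -3/2


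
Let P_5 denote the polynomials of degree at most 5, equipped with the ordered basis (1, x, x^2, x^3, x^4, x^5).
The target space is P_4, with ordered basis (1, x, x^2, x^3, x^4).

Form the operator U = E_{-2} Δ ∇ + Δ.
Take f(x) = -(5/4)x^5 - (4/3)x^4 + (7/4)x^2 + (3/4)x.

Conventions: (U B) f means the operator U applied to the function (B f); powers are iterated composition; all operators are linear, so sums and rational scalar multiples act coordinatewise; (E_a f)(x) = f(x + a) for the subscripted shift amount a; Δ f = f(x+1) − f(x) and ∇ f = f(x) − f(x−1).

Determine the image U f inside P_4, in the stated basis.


the result is g(x) = -(25/4)x^4 - (257/6)x^3 + (227/2)x^2 - (3079/12)x + 647/4

∇ f = -(25/4)x^4 + (43/6)x^3 - (9/2)x^2 + (53/12)x - 11/12
Δ ∇ f = -25x^3 - 16x^2 - (25/2)x + 5/6
E_{-2} Δ ∇ f = -25x^3 + 134x^2 - (497/2)x + 971/6
Δ f = -(25/4)x^4 - (107/6)x^3 - (41/2)x^2 - (97/12)x - 1/12
(E_{-2} Δ ∇ + Δ) f = -(25/4)x^4 - (257/6)x^3 + (227/2)x^2 - (3079/12)x + 647/4


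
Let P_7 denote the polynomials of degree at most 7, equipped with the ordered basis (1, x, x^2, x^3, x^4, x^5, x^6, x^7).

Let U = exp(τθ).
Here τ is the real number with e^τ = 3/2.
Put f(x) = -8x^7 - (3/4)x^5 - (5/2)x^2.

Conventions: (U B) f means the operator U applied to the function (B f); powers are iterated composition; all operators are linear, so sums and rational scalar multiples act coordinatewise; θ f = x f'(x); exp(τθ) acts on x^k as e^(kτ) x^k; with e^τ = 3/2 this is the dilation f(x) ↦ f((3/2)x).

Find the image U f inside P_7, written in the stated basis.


g(x) = -(2187/16)x^7 - (729/128)x^5 - (45/8)x^2

exp(τθ) x^k = e^(kτ) x^k; with e^τ = 3/2 this sends x^k to (3/2)^k x^k
x^2 ↦ 9/4 x^2
x^5 ↦ 243/32 x^5
x^7 ↦ 2187/128 x^7
applying this coordinatewise to f: exp(τθ) f = -(2187/16)x^7 - (729/128)x^5 - (45/8)x^2


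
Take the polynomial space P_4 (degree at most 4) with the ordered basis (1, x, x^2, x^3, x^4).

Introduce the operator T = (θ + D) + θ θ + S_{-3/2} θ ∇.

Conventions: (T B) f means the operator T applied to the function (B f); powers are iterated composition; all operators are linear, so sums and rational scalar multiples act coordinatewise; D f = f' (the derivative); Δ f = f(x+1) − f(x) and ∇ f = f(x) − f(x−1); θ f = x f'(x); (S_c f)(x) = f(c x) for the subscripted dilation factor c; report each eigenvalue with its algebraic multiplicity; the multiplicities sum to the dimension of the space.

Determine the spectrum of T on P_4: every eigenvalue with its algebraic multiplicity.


λ = 0 (multiplicity 1), λ = 2 (multiplicity 1), λ = 6 (multiplicity 1), λ = 12 (multiplicity 1), λ = 20 (multiplicity 1)

image of 1: 0
image of x: 2x + 1
image of x^2: 6x^2 - x
image of x^3: 12x^3 + (33/2)x^2 + (9/2)x
image of x^4: 20x^4 - (73/2)x^3 - 27x^2 - 6x
the matrix is upper triangular; its diagonal is (0, 2, 6, 12, 20)
for a triangular matrix the eigenvalues are the diagonal entries, with algebraic multiplicity their repetition count


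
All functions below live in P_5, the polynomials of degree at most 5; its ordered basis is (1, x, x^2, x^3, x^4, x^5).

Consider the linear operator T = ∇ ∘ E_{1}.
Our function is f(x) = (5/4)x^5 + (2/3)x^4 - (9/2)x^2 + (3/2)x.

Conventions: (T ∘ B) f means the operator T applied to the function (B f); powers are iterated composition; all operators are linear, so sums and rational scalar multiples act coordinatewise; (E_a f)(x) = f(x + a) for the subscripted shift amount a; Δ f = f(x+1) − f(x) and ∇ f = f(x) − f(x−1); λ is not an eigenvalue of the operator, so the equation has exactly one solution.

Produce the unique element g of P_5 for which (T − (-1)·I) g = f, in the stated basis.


write g with unknown coordinates in the stated basis and equate coefficients in (T − (-1)·I) g = f
solving from the highest basis element down gives g = (5/4)x^5 - (67/12)x^4 + (59/6)x^3 - 13x^2 + (169/12)x - 79/12
check: T g = (25/4)x^4 - (59/6)x^3 + (17/2)x^2 - (151/12)x + 79/12
so T g − (-1)·g = (5/4)x^5 + (2/3)x^4 - (9/2)x^2 + (3/2)x = f ✓

the result is g(x) = (5/4)x^5 - (67/12)x^4 + (59/6)x^3 - 13x^2 + (169/12)x - 79/12


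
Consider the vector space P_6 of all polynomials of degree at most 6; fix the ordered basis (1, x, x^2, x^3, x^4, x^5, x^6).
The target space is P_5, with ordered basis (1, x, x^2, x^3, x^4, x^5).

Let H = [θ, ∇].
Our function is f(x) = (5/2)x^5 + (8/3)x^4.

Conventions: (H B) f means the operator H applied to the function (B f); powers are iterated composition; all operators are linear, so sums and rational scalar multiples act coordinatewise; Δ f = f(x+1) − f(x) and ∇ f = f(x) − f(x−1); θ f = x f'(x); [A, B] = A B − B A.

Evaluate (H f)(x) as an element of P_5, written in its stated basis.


the result is g(x) = -(25/2)x^4 + (118/3)x^3 - 43x^2 + 18x - 11/6

∇ f = (25/2)x^4 - (43/3)x^3 + 9x^2 - (11/6)x - 1/6
θ ∇ f = 50x^4 - 43x^3 + 18x^2 - (11/6)x
θ f = (25/2)x^5 + (32/3)x^4
∇ θ f = (125/2)x^4 - (247/3)x^3 + 61x^2 - (119/6)x + 11/6
[θ, ∇] f = -(25/2)x^4 + (118/3)x^3 - 43x^2 + 18x - 11/6


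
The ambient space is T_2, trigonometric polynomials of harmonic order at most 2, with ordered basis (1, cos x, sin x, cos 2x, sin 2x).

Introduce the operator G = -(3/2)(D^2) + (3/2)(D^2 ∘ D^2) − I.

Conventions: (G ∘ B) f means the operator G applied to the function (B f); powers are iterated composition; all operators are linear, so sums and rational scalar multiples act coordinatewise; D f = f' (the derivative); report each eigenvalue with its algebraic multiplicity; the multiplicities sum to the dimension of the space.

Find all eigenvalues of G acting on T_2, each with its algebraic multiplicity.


image of 1: -1
image of cos x: 2cos x
image of sin x: 2sin x
image of cos 2x: 29cos 2x
image of sin 2x: 29sin 2x
the matrix is diagonal; its diagonal is (-1, 2, 2, 29, 29)
for a triangular matrix the eigenvalues are the diagonal entries, with algebraic multiplicity their repetition count

λ = -1 (multiplicity 1), λ = 2 (multiplicity 2), λ = 29 (multiplicity 2)


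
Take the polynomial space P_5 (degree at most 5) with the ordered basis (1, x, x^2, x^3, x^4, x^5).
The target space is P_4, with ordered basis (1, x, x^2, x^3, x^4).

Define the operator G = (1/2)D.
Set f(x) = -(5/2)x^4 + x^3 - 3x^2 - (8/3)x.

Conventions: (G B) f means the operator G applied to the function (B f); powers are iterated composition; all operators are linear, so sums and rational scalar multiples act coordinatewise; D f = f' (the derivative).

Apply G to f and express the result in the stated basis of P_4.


g(x) = -5x^3 + (3/2)x^2 - 3x - 4/3

D f = -10x^3 + 3x^2 - 6x - 8/3
((1/2)D) f = -5x^3 + (3/2)x^2 - 3x - 4/3


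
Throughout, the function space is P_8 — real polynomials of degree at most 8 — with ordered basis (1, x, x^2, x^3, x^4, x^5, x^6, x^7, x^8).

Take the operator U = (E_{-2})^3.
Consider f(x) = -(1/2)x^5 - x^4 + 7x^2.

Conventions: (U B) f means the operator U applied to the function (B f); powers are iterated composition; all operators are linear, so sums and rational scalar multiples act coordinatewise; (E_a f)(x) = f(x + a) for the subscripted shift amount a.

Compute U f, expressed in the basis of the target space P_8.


E_{-2} f = -(1/2)x^5 + 4x^4 - 12x^3 + 23x^2 - 36x + 28
E_{-2} E_{-2} f = -(1/2)x^5 + 9x^4 - 64x^3 + 231x^2 - 440x + 368
E_{-2} E_{-2} E_{-2} f = -(1/2)x^5 + 14x^4 - 156x^3 + 871x^2 - 2460x + 2844

g(x) = -(1/2)x^5 + 14x^4 - 156x^3 + 871x^2 - 2460x + 2844


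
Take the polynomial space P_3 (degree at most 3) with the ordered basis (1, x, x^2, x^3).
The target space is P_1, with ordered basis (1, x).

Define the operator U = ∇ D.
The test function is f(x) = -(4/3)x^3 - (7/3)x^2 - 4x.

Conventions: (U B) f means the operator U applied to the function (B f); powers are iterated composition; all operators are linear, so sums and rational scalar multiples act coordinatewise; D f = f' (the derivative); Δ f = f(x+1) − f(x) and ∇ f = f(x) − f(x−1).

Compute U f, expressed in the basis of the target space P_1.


D f = -4x^2 - (14/3)x - 4
∇ D f = -8x - 2/3

the image equals g(x) = -8x - 2/3


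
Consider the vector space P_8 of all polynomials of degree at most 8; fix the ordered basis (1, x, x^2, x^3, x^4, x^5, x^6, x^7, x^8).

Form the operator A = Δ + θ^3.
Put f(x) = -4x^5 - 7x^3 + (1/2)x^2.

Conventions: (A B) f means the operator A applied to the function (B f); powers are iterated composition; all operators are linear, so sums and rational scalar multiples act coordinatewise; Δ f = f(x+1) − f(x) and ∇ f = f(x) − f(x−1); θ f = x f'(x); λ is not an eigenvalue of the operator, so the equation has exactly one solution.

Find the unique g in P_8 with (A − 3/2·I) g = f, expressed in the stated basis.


write g with unknown coordinates in the stated basis and equate coefficients in (A − 3/2·I) g = f
solving from the highest basis element down gives g = -(8/247)x^5 + (16/6175)x^4 - (27526/104975)x^3 + (25759/104975)x^2 - (93944/104975)x - 15206/24225
check: A g = -(1000/247)x^5 + (24/6175)x^4 - (776114/104975)x^3 + (91126/104975)x^2 - (140916/104975)x - 7603/8075
so A g − 3/2·g = -4x^5 - 7x^3 + (1/2)x^2 = f ✓

the result is g(x) = -(8/247)x^5 + (16/6175)x^4 - (27526/104975)x^3 + (25759/104975)x^2 - (93944/104975)x - 15206/24225
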